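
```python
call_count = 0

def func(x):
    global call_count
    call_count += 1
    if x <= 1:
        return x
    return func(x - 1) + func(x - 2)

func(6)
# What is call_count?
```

Calls(x) = 1 + Calls(x-1) + Calls(x-2); Calls(0)=Calls(1)=1. For x=6 this gives 25.

Answer: 25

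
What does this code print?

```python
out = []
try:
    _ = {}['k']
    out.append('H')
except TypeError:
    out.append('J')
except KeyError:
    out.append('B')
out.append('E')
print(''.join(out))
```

Execution trace: 'B' (except KeyError) → 'E' (after the try/except). Output: BE

Answer: BE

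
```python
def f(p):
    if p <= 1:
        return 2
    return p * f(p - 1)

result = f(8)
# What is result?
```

f(8) = 8 * 7 * 6 * 5 * 4 * 3 * 2 * 2 = 80640

Answer: 80640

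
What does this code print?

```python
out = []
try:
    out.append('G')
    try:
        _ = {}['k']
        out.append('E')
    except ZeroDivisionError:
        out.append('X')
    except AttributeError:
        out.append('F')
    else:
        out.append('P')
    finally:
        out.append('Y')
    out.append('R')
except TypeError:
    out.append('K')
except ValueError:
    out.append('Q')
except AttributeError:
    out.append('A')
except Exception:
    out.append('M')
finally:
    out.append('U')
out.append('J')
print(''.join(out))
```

Execution trace: 'G' (try body) → 'Y' (inner finally) → 'M' (except Exception) → 'U' (finally) → 'J' (after the try/except). Output: GYMUJ

Answer: GYMUJ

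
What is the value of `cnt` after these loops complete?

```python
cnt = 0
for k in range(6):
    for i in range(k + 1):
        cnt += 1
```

Triangle: 1 + 2 + ... + 6
`cnt` takes the values: 0 → 1 → 2 → 3 → 4 → 5 → 6 → 7 → 8 → 9 → 10 → 11 → 12 → 13 → 14 → 15 → 16 → 17 → 18 → 19 → 20 → 21

Answer: 21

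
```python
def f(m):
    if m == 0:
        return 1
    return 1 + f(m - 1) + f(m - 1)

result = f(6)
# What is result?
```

f(m) = 1 + 2·f(m-1), f(0)=1. Closed form: (1+1)·2^6 - 1 = 127.

Answer: 127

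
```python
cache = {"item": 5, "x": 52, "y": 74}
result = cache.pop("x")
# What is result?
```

Trace:
`cache = {"item": 5, "x": 52, "y": 74}` → cache = {'item': 5, 'x': 52, 'y': 74}
`result = cache.pop("x")` → cache = {'item': 5, 'y': 74}; result = 52
So result = 52

Answer: 52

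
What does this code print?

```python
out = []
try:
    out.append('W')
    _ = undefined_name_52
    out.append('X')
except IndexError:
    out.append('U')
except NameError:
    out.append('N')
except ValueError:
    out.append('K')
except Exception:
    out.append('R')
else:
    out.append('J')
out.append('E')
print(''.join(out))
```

Execution trace: 'W' (try body) → 'N' (except NameError) → 'E' (after the try/except). Output: WNE

Answer: WNE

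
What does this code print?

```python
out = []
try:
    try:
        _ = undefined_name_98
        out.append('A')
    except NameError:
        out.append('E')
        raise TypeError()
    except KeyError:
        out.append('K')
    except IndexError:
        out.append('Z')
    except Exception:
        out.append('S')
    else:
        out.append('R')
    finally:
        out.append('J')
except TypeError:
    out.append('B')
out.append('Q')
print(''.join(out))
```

Execution trace: 'E' (inner except NameError) → 'J' (inner finally) → 'B' (outer except TypeError) → 'Q' (after the try/except). Output: EJBQ

Answer: EJBQ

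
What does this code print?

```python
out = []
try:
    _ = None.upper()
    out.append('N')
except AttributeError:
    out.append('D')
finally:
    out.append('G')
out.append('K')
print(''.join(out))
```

Execution trace: 'D' (except AttributeError) → 'G' (finally) → 'K' (after the try/except). Output: DGK

Answer: DGK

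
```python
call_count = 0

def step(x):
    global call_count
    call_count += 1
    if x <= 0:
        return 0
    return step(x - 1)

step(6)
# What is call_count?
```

Linear recursion stepping by 1: 7 calls from x=6 down to ≤0.

Answer: 7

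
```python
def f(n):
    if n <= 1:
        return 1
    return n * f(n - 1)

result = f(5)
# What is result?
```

f(5) = 5 * 4 * 3 * 2 * 1 = 120

Answer: 120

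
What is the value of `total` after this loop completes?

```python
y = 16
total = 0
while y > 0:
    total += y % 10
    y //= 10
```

Sum digits of 16
`total` takes the values: 0 → 6 → 7

Answer: 7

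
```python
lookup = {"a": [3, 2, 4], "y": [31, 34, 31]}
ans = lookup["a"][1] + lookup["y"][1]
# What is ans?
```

Trace:
`lookup = {"a": [3, 2, 4], "y": [31, 34, 31]}` → lookup = {'a': [3, 2, 4], 'y': [31, 34, 31]}
`ans = lookup["a"][1] + lookup["y"][1]` → ans = 36
So ans = 36

Answer: 36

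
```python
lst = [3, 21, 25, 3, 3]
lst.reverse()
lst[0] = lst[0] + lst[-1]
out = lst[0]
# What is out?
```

Trace:
`lst = [3, 21, 25, 3, 3]` → lst = [3, 21, 25, 3, 3]
`lst.reverse()` → lst = [3, 3, 25, 21, 3]
`lst[0] = lst[0] + lst[-1]` → lst = [6, 3, 25, 21, 3]
`out = lst[0]` → out = 6
So out = 6

Answer: 6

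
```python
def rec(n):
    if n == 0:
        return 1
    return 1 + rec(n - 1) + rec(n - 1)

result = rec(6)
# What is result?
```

rec(n) = 1 + 2·rec(n-1), rec(0)=1. Closed form: (1+1)·2^6 - 1 = 127.

Answer: 127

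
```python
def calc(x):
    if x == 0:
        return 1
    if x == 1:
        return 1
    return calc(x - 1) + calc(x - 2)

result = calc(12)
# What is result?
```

Build up from base cases: calc(0)=1, calc(1)=1, calc(2)=2, calc(3)=3, calc(4)=5, calc(5)=8, calc(6)=13, ..., calc(12)=233

Answer: 233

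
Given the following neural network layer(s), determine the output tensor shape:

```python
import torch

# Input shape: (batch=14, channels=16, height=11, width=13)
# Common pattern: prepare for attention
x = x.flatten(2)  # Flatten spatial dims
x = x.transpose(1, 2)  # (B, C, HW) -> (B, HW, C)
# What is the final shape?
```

Input: (14, 16, 11, 13) -> after flatten(2): (14, 16, 143) -> Output: (14, 143, 16)

Answer: (14, 143, 16)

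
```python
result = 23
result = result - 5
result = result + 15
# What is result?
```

Trace:
`result = 23` → result = 23
`result = result - 5` → result = 18
`result = result + 15` → result = 33
So result = 33

Answer: 33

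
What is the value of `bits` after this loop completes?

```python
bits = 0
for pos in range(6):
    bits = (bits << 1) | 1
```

Build 6 consecutive 1-bits: 0b111111
`bits` takes the values: 0 → 1 → 3 → 7 → 15 → 31 → 63

Answer: 63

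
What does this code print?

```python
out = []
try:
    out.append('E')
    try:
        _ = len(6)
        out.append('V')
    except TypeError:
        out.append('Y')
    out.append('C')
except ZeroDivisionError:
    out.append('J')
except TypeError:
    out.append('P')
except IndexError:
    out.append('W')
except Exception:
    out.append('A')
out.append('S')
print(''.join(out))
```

Execution trace: 'E' (try body) → 'Y' (inner except TypeError) → 'C' (try body, no exception) → 'S' (after the try/except). Output: EYCS

Answer: EYCS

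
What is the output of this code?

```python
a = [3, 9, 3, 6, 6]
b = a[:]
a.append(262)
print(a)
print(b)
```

Key concept: slice [:] creates copy.
Step by step:
`a = [3, 9, 3, 6, 6]` → a = [3, 9, 3, 6, 6]
`b = a[:]` → b = [3, 9, 3, 6, 6]
`a.append(262)` → a = [3, 9, 3, 6, 6, 262]
`print(a)` → prints [3, 9, 3, 6, 6, 262]
`print(b)` → prints [3, 9, 3, 6, 6]

Answer:
[3, 9, 3, 6, 6, 262]
[3, 9, 3, 6, 6]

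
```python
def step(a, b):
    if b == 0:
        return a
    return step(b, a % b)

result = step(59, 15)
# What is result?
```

step(59, 15) -> step(15, 14) -> step(14, 1) -> step(1, 0) -> 1

Answer: 1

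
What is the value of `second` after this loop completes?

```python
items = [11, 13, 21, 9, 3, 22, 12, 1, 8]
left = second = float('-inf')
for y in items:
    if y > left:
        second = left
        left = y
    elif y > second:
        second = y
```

Second largest (with repeats) in [11, 13, 21, 9, 3, 22, 12, 1, 8]
`second` takes the values: -inf → 11 → 13 → 21

Answer: 21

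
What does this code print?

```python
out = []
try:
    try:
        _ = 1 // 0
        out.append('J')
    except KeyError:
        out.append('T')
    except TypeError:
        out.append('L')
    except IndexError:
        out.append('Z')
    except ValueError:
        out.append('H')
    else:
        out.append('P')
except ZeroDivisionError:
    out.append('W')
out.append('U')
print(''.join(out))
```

Execution trace: 'W' (outer except ZeroDivisionError) → 'U' (after the try/except). Output: WU

Answer: WU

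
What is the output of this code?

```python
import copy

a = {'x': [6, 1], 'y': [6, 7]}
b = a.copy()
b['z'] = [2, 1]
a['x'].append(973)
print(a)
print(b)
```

Key concept: shallow copy of dict with mutable values.
Step by step:
`a = {'x': [6, 1], 'y': [6, 7]}` → a = {'x': [6, 1], 'y': [6, 7]}
`b = a.copy()` → b = {'x': [6, 1], 'y': [6, 7]}
`b['z'] = [2, 1]` → b = {'x': [6, 1], 'y': [6, 7], 'z': [2, 1]}
`a['x'].append(973)` → a = {'x': [6, 1, 973], 'y': [6, 7]}; b = {'x': [6, 1, 973], 'y': [6, 7], 'z': [2, 1]}
`print(a)` → prints {'x': [6, 1, 973], 'y': [6, 7]}
`print(b)` → prints {'x': [6, 1, 973], 'y': [6, 7], 'z': [2, 1]}

Answer:
{'x': [6, 1, 973], 'y': [6, 7]}
{'x': [6, 1, 973], 'y': [6, 7], 'z': [2, 1]}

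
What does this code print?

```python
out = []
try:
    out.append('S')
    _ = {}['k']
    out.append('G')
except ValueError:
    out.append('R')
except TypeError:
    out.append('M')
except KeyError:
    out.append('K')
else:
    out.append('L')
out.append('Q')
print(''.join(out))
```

Execution trace: 'S' (try body) → 'K' (except KeyError) → 'Q' (after the try/except). Output: SKQ

Answer: SKQ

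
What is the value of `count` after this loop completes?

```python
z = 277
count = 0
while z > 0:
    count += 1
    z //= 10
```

Count digits by repeated division by 10
`count` takes the values: 0 → 1 → 2 → 3

Answer: 3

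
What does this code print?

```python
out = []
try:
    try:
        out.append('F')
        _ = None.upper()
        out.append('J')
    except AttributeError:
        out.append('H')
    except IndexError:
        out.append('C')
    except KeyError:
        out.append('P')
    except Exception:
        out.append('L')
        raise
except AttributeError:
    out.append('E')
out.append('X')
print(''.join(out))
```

Execution trace: 'F' (inner try body) → 'H' (inner except AttributeError) → 'X' (after the try/except). Output: FHX

Answer: FHX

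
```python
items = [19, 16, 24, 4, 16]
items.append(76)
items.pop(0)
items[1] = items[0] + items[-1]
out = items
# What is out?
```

Trace:
`items = [19, 16, 24, 4, 16]` → items = [19, 16, 24, 4, 16]
`items.append(76)` → items = [19, 16, 24, 4, 16, 76]
`items.pop(0)` → items = [16, 24, 4, 16, 76]
`items[1] = items[0] + items[-1]` → items = [16, 92, 4, 16, 76]
`out = items` → out = [16, 92, 4, 16, 76]
So out = [16, 92, 4, 16, 76]

Answer: [16, 92, 4, 16, 76]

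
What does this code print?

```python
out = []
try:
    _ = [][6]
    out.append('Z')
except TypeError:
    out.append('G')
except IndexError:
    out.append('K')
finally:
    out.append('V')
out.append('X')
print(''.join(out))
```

Execution trace: 'K' (except IndexError) → 'V' (finally) → 'X' (after the try/except). Output: KVX

Answer: KVX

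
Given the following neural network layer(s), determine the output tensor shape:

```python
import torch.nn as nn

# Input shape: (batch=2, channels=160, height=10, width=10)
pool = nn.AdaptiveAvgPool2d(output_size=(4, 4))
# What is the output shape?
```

Input: (2, 160, 10, 10) -> Output: (2, 160, 4, 4)

Answer: (2, 160, 4, 4)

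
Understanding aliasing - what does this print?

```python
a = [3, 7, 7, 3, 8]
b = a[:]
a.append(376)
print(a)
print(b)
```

Key concept: slice [:] creates copy.
Step by step:
`a = [3, 7, 7, 3, 8]` → a = [3, 7, 7, 3, 8]
`b = a[:]` → b = [3, 7, 7, 3, 8]
`a.append(376)` → a = [3, 7, 7, 3, 8, 376]
`print(a)` → prints [3, 7, 7, 3, 8, 376]
`print(b)` → prints [3, 7, 7, 3, 8]

Answer:
[3, 7, 7, 3, 8, 376]
[3, 7, 7, 3, 8]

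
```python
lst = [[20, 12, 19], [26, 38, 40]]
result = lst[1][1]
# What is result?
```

Trace:
`lst = [[20, 12, 19], [26, 38, 40]]` → lst = [[20, 12, 19], [26, 38, 40]]
`result = lst[1][1]` → result = 38
So result = 38

Answer: 38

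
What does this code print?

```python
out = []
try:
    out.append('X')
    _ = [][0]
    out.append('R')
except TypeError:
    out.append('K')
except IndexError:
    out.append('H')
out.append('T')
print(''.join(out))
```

Execution trace: 'X' (try body) → 'H' (except IndexError) → 'T' (after the try/except). Output: XHT

Answer: XHT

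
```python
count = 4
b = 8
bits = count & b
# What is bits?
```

Trace:
`count = 4` → count = 4
`b = 8` → b = 8
`bits = count & b` → bits = 0
So bits = 0

Answer: 0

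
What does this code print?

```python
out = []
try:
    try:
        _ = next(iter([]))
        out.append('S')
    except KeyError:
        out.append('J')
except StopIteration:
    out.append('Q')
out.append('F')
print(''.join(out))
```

Execution trace: 'Q' (outer except StopIteration) → 'F' (after the try/except). Output: QF

Answer: QF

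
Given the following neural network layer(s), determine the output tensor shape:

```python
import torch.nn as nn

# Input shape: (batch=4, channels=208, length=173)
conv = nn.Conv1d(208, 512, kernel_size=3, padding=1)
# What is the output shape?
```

Input: (4, 208, 173) -> Output: (4, 512, 173)

Answer: (4, 512, 173)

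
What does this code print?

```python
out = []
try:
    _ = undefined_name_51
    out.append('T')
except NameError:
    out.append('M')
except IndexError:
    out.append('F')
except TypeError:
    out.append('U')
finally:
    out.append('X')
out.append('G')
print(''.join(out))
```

Execution trace: 'M' (except NameError) → 'X' (finally) → 'G' (after the try/except). Output: MXG

Answer: MXG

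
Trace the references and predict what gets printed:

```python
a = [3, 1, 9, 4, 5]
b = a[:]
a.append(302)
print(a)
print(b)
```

Key concept: slice [:] creates copy.
Step by step:
`a = [3, 1, 9, 4, 5]` → a = [3, 1, 9, 4, 5]
`b = a[:]` → b = [3, 1, 9, 4, 5]
`a.append(302)` → a = [3, 1, 9, 4, 5, 302]
`print(a)` → prints [3, 1, 9, 4, 5, 302]
`print(b)` → prints [3, 1, 9, 4, 5]

Answer:
[3, 1, 9, 4, 5, 302]
[3, 1, 9, 4, 5]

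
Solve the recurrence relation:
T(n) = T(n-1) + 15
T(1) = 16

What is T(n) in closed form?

Unrolling: T(n) = T(1) + 15·(n-1) = 16 + 15(n-1) = 15n + 1.

Answer: T(n) = 15n + 1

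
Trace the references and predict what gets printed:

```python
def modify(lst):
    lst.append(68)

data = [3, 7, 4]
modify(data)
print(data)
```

Key concept: function modifies passed list.
Step by step:
`data = [3, 7, 4]` → data = [3, 7, 4]
`modify(data)` → data = [3, 7, 4, 68]
`print(data)` → prints [3, 7, 4, 68]

Answer: [3, 7, 4, 68]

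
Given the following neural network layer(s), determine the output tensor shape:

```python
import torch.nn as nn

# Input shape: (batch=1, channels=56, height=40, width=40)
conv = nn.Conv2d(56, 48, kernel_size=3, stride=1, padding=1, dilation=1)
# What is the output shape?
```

Input: (1, 56, 40, 40) -> Output: (1, 48, 40, 40)

Answer: (1, 48, 40, 40)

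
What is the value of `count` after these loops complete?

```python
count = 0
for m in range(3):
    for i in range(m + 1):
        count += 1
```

Triangle: 1 + 2 + ... + 3
`count` takes the values: 0 → 1 → 2 → 3 → 4 → 5 → 6

Answer: 6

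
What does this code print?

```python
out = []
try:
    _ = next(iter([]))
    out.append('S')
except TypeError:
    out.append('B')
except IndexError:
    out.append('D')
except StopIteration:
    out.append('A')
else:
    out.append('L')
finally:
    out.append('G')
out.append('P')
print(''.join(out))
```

Execution trace: 'A' (except StopIteration) → 'G' (finally) → 'P' (after the try/except). Output: AGP

Answer: AGP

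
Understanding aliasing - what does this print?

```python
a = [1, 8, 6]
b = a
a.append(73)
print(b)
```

Key concept: basic list aliasing.
Step by step:
`a = [1, 8, 6]` → a = [1, 8, 6]
`b = a` → b = [1, 8, 6] (same object as a)
`a.append(73)` → a = [1, 8, 6, 73] (same object as b); b = [1, 8, 6, 73] (same object as a)
`print(b)` → prints [1, 8, 6, 73]

Answer: [1, 8, 6, 73]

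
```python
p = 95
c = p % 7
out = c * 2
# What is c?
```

Trace:
`p = 95` → p = 95
`c = p % 7` → c = 4
`out = c * 2` → out = 8
So c = 4

Answer: 4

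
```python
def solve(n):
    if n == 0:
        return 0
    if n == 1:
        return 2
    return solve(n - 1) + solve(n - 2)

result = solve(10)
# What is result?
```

Build up from base cases: solve(0)=0, solve(1)=2, solve(2)=2, solve(3)=4, solve(4)=6, solve(5)=10, solve(6)=16, ..., solve(10)=110

Answer: 110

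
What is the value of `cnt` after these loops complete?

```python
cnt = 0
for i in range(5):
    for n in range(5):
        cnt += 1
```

5 * 5 = 25
`cnt` takes the values: 0 → 1 → 2 → 3 → 4 → 5 → 6 → 7 → 8 → 9 → 10 → 11 → 12 → 13 → 14 → 15 → 16 → 17 → 18 → 19 → 20 → 21 → 22 → 23 → 24 → 25

Answer: 25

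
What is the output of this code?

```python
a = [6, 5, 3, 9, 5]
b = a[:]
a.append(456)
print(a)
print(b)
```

Key concept: slice [:] creates copy.
Step by step:
`a = [6, 5, 3, 9, 5]` → a = [6, 5, 3, 9, 5]
`b = a[:]` → b = [6, 5, 3, 9, 5]
`a.append(456)` → a = [6, 5, 3, 9, 5, 456]
`print(a)` → prints [6, 5, 3, 9, 5, 456]
`print(b)` → prints [6, 5, 3, 9, 5]

Answer:
[6, 5, 3, 9, 5, 456]
[6, 5, 3, 9, 5]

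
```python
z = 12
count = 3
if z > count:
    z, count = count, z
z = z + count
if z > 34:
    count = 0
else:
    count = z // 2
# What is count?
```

Trace:
`z = 12` → z = 12
`count = 3` → count = 3
`if z > count: ...` → z > count is True → z = 3; count = 12
`z = z + count` → z = 15
`if z > 34: ...` → z > 34 is False, take else branch → count = 7
So count = 7

Answer: 7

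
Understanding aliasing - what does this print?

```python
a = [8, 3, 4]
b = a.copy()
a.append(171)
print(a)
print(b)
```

Key concept: list.copy() creates independent copy.
Step by step:
`a = [8, 3, 4]` → a = [8, 3, 4]
`b = a.copy()` → b = [8, 3, 4]
`a.append(171)` → a = [8, 3, 4, 171]
`print(a)` → prints [8, 3, 4, 171]
`print(b)` → prints [8, 3, 4]

Answer:
[8, 3, 4, 171]
[8, 3, 4]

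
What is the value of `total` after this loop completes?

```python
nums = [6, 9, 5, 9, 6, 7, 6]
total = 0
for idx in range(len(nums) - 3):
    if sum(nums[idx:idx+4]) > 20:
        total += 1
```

Count windows with sum > 20
`total` takes the values: 0 → 1 → 2 → 3 → 4

Answer: 4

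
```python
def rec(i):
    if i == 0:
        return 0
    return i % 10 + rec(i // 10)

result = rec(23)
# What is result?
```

Sum of digits of 23: 3 + 2 = 5

Answer: 5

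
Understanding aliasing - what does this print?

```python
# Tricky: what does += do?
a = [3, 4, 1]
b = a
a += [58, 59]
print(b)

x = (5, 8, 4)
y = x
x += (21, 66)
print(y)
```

Key concept: += behavior differs for mutable vs immutable.
Step by step:
`a = [3, 4, 1]` → a = [3, 4, 1]
`b = a` → b = [3, 4, 1] (same object as a)
`a += [58, 59]` → a = [3, 4, 1, 58, 59] (same object as b); b = [3, 4, 1, 58, 59] (same object as a)
`print(b)` → prints [3, 4, 1, 58, 59]
`x = (5, 8, 4)` → x = (5, 8, 4)
`y = x` → y = (5, 8, 4)
`x += (21, 66)` → x = (5, 8, 4, 21, 66)
`print(y)` → prints (5, 8, 4)

Answer:
[3, 4, 1, 58, 59]
(5, 8, 4)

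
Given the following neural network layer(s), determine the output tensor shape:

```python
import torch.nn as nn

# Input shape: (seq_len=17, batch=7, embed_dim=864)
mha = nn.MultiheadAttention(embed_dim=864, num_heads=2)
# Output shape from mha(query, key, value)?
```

Input: (17, 7, 864) -> Output: (17, 7, 864)

Answer: (17, 7, 864)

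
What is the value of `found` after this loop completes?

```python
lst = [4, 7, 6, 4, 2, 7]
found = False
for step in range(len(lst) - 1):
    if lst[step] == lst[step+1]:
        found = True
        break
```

Check consecutive duplicates in [4, 7, 6, 4, 2, 7]
`found` takes the values: False

Answer: False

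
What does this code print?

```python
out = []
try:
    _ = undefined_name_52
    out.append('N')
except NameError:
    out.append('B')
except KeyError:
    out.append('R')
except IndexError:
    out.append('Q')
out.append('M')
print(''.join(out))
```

Execution trace: 'B' (except NameError) → 'M' (after the try/except). Output: BM

Answer: BM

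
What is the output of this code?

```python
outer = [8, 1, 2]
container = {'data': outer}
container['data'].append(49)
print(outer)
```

Key concept: dict holds reference to list.
Step by step:
`outer = [8, 1, 2]` → outer = [8, 1, 2]
`container = {'data': outer}` → container = {'data': [8, 1, 2]}
`container['data'].append(49)` → outer = [8, 1, 2, 49]; container = {'data': [8, 1, 2, 49]}
`print(outer)` → prints [8, 1, 2, 49]

Answer: [8, 1, 2, 49]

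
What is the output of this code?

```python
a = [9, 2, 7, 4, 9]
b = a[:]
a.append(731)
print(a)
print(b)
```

Key concept: slice [:] creates copy.
Step by step:
`a = [9, 2, 7, 4, 9]` → a = [9, 2, 7, 4, 9]
`b = a[:]` → b = [9, 2, 7, 4, 9]
`a.append(731)` → a = [9, 2, 7, 4, 9, 731]
`print(a)` → prints [9, 2, 7, 4, 9, 731]
`print(b)` → prints [9, 2, 7, 4, 9]

Answer:
[9, 2, 7, 4, 9, 731]
[9, 2, 7, 4, 9]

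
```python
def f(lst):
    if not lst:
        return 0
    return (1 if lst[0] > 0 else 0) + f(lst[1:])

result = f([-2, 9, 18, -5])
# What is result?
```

Count of positive elements in [-2, 9, 18, -5] = 2

Answer: 2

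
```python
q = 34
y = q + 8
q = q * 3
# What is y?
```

Trace:
`q = 34` → q = 34
`y = q + 8` → y = 42
`q = q * 3` → q = 102
So y = 42

Answer: 42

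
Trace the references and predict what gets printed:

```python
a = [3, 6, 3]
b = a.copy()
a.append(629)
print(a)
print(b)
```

Key concept: list.copy() creates independent copy.
Step by step:
`a = [3, 6, 3]` → a = [3, 6, 3]
`b = a.copy()` → b = [3, 6, 3]
`a.append(629)` → a = [3, 6, 3, 629]
`print(a)` → prints [3, 6, 3, 629]
`print(b)` → prints [3, 6, 3]

Answer:
[3, 6, 3, 629]
[3, 6, 3]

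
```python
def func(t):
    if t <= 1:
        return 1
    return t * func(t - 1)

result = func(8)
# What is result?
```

func(8) = 8 * 7 * 6 * 5 * 4 * 3 * 2 * 1 = 40320

Answer: 40320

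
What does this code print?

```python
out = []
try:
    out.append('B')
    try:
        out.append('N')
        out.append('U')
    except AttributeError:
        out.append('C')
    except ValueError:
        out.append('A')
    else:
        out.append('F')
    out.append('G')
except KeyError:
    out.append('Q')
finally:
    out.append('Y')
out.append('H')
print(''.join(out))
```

Execution trace: 'B' (try body) → 'N' (inner try body) → 'U' (inner try body, no exception) → 'F' (inner else) → 'G' (try body, no exception) → 'Y' (finally) → 'H' (after the try/except). Output: BNUFGYH

Answer: BNUFGYH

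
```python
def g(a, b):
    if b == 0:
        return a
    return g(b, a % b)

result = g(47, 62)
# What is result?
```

g(47, 62) -> g(62, 47) -> g(47, 15) -> g(15, 2) -> g(2, 1) -> g(1, 0) -> 1

Answer: 1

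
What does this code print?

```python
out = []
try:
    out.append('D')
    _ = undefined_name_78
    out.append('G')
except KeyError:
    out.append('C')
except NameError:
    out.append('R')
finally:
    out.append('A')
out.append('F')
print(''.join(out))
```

Execution trace: 'D' (try body) → 'R' (except NameError) → 'A' (finally) → 'F' (after the try/except). Output: DRAF

Answer: DRAF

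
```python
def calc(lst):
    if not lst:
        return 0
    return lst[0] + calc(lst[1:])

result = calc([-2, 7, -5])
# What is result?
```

(-2) + 7 + (-5) + 0 = 0

Answer: 0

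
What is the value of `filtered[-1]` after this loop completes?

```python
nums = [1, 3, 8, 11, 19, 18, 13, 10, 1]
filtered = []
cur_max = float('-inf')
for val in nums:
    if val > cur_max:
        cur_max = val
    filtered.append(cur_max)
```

Running max ends at 19
`filtered` takes the values: [] → [1] → [1, 3] → [1, 3, 8] → [1, 3, 8, 11] → [1, 3, 8, 11, 19] → [1, 3, 8, 11, 19, 19] → [1, 3, 8, 11, 19, 19, 19] → [1, 3, 8, 11, 19, 19, 19, 19] → [1, 3, 8, 11, 19, 19, 19, 19, 19]
So `filtered[-1]` = 19

Answer: 19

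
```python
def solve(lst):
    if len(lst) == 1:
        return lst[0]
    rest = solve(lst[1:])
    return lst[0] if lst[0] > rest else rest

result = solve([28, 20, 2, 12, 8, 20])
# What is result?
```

Recursive max over [28, 20, 2, 12, 8, 20] = 28

Answer: 28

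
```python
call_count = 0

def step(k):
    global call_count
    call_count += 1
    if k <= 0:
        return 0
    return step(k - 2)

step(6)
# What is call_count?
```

Linear recursion stepping by 2: 4 calls from k=6 down to ≤0.

Answer: 4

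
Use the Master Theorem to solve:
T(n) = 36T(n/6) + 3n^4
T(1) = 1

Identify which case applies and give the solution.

a=36, b=6, f(n)=3n^4. log_6(36) = 2. Since c=4 > 2 and the regularity condition holds (36(n/6)^4 = (36/6^4)n^4 with 36/6^4 < 1), Case 3 applies: T(n) = Θ(f(n)) = O(n^4).

Answer: O(n^4) - Case 3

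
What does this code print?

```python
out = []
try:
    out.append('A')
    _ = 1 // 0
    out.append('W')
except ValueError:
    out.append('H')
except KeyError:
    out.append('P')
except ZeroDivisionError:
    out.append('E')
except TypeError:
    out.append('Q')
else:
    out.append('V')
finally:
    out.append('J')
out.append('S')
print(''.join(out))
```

Execution trace: 'A' (try body) → 'E' (except ZeroDivisionError) → 'J' (finally) → 'S' (after the try/except). Output: AEJS

Answer: AEJS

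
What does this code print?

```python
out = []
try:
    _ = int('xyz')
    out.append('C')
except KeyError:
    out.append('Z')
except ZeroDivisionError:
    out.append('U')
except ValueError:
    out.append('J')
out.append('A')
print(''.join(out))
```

Execution trace: 'J' (except ValueError) → 'A' (after the try/except). Output: JA

Answer: JA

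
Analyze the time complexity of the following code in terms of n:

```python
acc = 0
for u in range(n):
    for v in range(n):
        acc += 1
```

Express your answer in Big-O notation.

Each loop level contributes: n × n. Multiplying the contributions gives O(n^2).

Answer: O(n^2)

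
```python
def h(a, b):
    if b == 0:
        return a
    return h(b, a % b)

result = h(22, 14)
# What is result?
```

h(22, 14) -> h(14, 8) -> h(8, 6) -> h(6, 2) -> h(2, 0) -> 2

Answer: 2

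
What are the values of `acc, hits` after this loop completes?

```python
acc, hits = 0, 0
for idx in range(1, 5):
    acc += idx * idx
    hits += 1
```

Sum of squares and count
`acc, hits` takes the values: (0, 0) → (1, 0) → (1, 1) → (5, 1) → (5, 2) → (14, 2) → (14, 3) → (30, 3) → (30, 4)

Answer: 30, 4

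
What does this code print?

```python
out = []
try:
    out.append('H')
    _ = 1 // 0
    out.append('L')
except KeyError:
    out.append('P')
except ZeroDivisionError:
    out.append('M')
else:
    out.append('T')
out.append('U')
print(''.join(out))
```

Execution trace: 'H' (try body) → 'M' (except ZeroDivisionError) → 'U' (after the try/except). Output: HMU

Answer: HMU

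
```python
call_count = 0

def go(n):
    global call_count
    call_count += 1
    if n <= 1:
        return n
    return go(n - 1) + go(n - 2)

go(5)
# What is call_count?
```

Calls(n) = 1 + Calls(n-1) + Calls(n-2); Calls(0)=Calls(1)=1. For n=5 this gives 15.

Answer: 15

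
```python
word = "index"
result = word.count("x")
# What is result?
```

Trace:
`word = "index"` → word = 'index'
`result = word.count("x")` → result = 1
So result = 1

Answer: 1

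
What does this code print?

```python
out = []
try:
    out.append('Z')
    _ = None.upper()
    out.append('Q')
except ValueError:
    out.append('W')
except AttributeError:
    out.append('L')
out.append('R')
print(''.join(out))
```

Execution trace: 'Z' (try body) → 'L' (except AttributeError) → 'R' (after the try/except). Output: ZLR

Answer: ZLR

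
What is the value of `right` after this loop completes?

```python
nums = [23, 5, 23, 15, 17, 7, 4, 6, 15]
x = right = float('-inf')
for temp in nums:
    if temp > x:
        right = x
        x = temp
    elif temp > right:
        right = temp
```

Second largest (with repeats) in [23, 5, 23, 15, 17, 7, 4, 6, 15]
`right` takes the values: -inf → 5 → 23

Answer: 23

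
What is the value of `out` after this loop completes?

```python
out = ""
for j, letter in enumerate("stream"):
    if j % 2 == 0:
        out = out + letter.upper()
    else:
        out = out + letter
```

Uppercase even positions in 'stream'
`out` takes the values: "" → "S" → "St" → "StR" → "StRe" → "StReA" → "StReAm"

Answer: "StReAm"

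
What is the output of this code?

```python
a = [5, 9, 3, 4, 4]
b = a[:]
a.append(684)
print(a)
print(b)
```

Key concept: slice [:] creates copy.
Step by step:
`a = [5, 9, 3, 4, 4]` → a = [5, 9, 3, 4, 4]
`b = a[:]` → b = [5, 9, 3, 4, 4]
`a.append(684)` → a = [5, 9, 3, 4, 4, 684]
`print(a)` → prints [5, 9, 3, 4, 4, 684]
`print(b)` → prints [5, 9, 3, 4, 4]

Answer:
[5, 9, 3, 4, 4, 684]
[5, 9, 3, 4, 4]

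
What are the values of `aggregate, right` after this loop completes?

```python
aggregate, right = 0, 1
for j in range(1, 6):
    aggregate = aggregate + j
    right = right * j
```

Sum and factorial of 1 to 5
`aggregate, right` takes the values: (0, 1) → (1, 1) → (3, 1) → (3, 2) → (6, 2) → (6, 6) → (10, 6) → (10, 24) → (15, 24) → (15, 120)

Answer: 15, 120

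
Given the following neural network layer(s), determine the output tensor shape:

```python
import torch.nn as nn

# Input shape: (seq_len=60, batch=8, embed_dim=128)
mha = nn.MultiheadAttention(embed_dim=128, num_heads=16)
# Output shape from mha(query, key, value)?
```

Input: (60, 8, 128) -> Output: (60, 8, 128)

Answer: (60, 8, 128)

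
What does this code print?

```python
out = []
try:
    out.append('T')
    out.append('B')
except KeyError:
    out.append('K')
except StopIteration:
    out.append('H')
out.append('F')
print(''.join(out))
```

Execution trace: 'T' (try body) → 'B' (try body, no exception) → 'F' (after the try/except). Output: TBF

Answer: TBF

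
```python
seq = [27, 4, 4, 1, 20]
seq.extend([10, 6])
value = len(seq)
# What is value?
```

Trace:
`seq = [27, 4, 4, 1, 20]` → seq = [27, 4, 4, 1, 20]
`seq.extend([10, 6])` → seq = [27, 4, 4, 1, 20, 10, 6]
`value = len(seq)` → value = 7
So value = 7

Answer: 7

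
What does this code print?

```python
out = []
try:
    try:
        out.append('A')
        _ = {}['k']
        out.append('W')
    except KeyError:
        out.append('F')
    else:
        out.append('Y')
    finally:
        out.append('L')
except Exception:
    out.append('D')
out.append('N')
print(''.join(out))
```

Execution trace: 'A' (inner try body) → 'F' (inner except KeyError) → 'L' (inner finally) → 'N' (after the try/except). Output: AFLN

Answer: AFLN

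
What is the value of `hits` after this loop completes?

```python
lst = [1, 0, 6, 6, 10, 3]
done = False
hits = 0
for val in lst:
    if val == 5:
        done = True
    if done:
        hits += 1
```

Count elements after first 5 in [1, 0, 6, 6, 10, 3]
`hits` takes the values: 0

Answer: 0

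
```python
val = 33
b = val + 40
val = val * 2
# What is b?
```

Trace:
`val = 33` → val = 33
`b = val + 40` → b = 73
`val = val * 2` → val = 66
So b = 73

Answer: 73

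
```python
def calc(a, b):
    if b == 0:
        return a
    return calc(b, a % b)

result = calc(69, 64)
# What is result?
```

calc(69, 64) -> calc(64, 5) -> calc(5, 4) -> calc(4, 1) -> calc(1, 0) -> 1

Answer: 1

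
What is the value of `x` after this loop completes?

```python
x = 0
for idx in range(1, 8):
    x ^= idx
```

XOR of 1 to 7
`x` takes the values: 0 → 1 → 3 → 0 → 4 → 1 → 7 → 0

Answer: 0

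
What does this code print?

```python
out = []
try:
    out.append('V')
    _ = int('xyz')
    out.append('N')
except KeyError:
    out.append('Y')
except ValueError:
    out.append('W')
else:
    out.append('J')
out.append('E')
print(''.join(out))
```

Execution trace: 'V' (try body) → 'W' (except ValueError) → 'E' (after the try/except). Output: VWE

Answer: VWE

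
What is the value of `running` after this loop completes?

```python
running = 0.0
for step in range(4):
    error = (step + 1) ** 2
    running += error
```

Sum of squared losses 1² + 2² + ... + 4²
`running` takes the values: 0.0 → 1.0 → 5.0 → 14.0 → 30.0

Answer: 30.0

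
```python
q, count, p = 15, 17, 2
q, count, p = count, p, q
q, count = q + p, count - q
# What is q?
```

Trace:
`q, count, p = 15, 17, 2` → q = 15; count = 17; p = 2
`q, count, p = count, p, q` → q = 17; count = 2; p = 15
`q, count = q + p, count - q` → q = 32; count = -15
So q = 32

Answer: 32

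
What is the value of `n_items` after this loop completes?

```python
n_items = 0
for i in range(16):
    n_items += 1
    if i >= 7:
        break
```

Loop breaks when i reaches 7, n_items is 8
`n_items` takes the values: 0 → 1 → 2 → 3 → 4 → 5 → 6 → 7 → 8

Answer: 8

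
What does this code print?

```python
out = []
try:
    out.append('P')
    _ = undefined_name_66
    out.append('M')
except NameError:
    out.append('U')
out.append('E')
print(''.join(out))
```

Execution trace: 'P' (try body) → 'U' (except NameError) → 'E' (after the try/except). Output: PUE

Answer: PUE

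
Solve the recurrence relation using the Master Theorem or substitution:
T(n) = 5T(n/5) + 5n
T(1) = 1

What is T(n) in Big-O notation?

By Master Theorem: a=5, b=5, f(n)=5n. Since log_5(5) = 1 and f(n) = Θ(n^1), Case 2 applies. T(n) = O(n log n).

Answer: O(n log n)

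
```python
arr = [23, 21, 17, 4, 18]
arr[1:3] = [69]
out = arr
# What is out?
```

Trace:
`arr = [23, 21, 17, 4, 18]` → arr = [23, 21, 17, 4, 18]
`arr[1:3] = [69]` → arr = [23, 69, 4, 18]
`out = arr` → out = [23, 69, 4, 18]
So out = [23, 69, 4, 18]

Answer: [23, 69, 4, 18]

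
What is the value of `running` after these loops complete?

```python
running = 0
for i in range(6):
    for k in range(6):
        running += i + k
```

Sum of all i+k for i,k in 6x6
`running` takes the values: 0 → 1 → 3 → 6 → 10 → 15 → 16 → 18 → 21 → 25 → 30 → 36 → 38 → 41 → 45 → 50 → 56 → 63 → 66 → 70 → 75 → 81 → 88 → 96 → 100 → 105 → 111 → 118 → 126 → 135 → 140 → 146 → 153 → 161 → 170 → 180

Answer: 180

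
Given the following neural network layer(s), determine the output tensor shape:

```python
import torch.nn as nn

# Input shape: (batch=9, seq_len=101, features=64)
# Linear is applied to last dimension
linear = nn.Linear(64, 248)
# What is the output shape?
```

Input: (9, 101, 64) -> Output: (9, 101, 248)

Answer: (9, 101, 248)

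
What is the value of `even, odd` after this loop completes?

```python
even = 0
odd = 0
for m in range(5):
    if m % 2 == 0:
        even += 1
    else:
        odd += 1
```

Count evens and odds in range(5)
`even, odd` takes the values: (0, 0) → (1, 0) → (1, 1) → (2, 1) → (2, 2) → (3, 2)

Answer: 3, 2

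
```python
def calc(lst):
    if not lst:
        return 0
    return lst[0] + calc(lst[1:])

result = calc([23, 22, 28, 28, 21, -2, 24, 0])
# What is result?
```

23 + 22 + 28 + 28 + 21 + (-2) + 24 + 0 + 0 = 144

Answer: 144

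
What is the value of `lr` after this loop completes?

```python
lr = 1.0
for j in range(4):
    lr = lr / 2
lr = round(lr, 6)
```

Halving LR 4 times: 1 / 2^4
`lr` takes the values: 1.0 → 0.5 → 0.25 → 0.125 → 0.0625

Answer: 0.0625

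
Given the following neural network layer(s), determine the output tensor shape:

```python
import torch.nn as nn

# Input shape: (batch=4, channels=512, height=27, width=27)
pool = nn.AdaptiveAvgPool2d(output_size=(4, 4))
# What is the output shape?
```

Input: (4, 512, 27, 27) -> Output: (4, 512, 4, 4)

Answer: (4, 512, 4, 4)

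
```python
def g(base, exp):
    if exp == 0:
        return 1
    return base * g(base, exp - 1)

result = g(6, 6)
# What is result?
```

g(6, 6) = 6 * 6 * 6 * 6 * 6 * 6 = 46656

Answer: 46656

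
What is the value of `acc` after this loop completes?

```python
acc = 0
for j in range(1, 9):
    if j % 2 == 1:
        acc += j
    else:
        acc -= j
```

Add odd, subtract even
`acc` takes the values: 0 → 1 → -1 → 2 → -2 → 3 → -3 → 4 → -4

Answer: -4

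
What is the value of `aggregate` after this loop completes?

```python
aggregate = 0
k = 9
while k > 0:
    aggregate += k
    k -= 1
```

Sum 9 down to 1
`aggregate` takes the values: 0 → 9 → 17 → 24 → 30 → 35 → 39 → 42 → 44 → 45

Answer: 45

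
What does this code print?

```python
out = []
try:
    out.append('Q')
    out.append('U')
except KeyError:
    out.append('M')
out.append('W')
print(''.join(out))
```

Execution trace: 'Q' (try body) → 'U' (try body, no exception) → 'W' (after the try/except). Output: QUW

Answer: QUW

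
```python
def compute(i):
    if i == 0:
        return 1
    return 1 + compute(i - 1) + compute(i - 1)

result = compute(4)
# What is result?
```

compute(i) = 1 + 2·compute(i-1), compute(0)=1. Closed form: (1+1)·2^4 - 1 = 31.

Answer: 31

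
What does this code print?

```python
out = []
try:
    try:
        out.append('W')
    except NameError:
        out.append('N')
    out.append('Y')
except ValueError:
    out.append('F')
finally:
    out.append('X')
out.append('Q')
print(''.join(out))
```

Execution trace: 'W' (inner try body, no exception) → 'Y' (try body, no exception) → 'X' (finally) → 'Q' (after the try/except). Output: WYXQ

Answer: WYXQ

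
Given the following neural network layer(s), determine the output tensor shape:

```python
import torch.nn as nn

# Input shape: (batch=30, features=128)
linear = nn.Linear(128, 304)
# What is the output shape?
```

Input: (30, 128) -> Output: (30, 304)

Answer: (30, 304)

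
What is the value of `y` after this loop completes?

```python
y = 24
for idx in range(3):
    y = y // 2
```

Halve 3 times: 24 // 2^3 = 3
`y` takes the values: 24 → 12 → 6 → 3

Answer: 3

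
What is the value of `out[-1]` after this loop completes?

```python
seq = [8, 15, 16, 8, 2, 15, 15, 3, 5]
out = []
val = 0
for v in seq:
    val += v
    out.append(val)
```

Cumulative sum ends at 87
`out` takes the values: [] → [8] → [8, 23] → [8, 23, 39] → [8, 23, 39, 47] → [8, 23, 39, 47, 49] → [8, 23, 39, 47, 49, 64] → [8, 23, 39, 47, 49, 64, 79] → [8, 23, 39, 47, 49, 64, 79, 82] → [8, 23, 39, 47, 49, 64, 79, 82, 87]
So `out[-1]` = 87

Answer: 87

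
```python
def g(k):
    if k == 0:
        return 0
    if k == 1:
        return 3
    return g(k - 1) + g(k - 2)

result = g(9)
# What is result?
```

Build up from base cases: g(0)=0, g(1)=3, g(2)=3, g(3)=6, g(4)=9, g(5)=15, g(6)=24, ..., g(9)=102

Answer: 102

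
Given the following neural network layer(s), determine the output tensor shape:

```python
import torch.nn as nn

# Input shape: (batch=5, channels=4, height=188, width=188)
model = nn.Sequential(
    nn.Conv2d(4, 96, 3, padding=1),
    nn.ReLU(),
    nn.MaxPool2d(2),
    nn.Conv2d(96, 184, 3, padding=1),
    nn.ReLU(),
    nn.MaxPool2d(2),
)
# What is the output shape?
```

Input: (5, 4, 188, 188) -> after first Conv2d: (5, 96, 188, 188) -> after first MaxPool2d: (5, 96, 94, 94) -> after second Conv2d: (5, 184, 94, 94) -> Output: (5, 184, 47, 47)

Answer: (5, 184, 47, 47)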